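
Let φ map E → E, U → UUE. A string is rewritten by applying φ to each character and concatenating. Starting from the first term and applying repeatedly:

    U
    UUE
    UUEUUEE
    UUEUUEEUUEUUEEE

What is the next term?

φ(UUEUUEEUUEUUEEE) expands symbol-by-symbol to UUE UUE E UUE UUE E E UUE UUE E UUE UUE E E E; joining the 15 pieces gives the next term.

UUEUUEEUUEUUEEEUUEUUEEUUEUUEEEE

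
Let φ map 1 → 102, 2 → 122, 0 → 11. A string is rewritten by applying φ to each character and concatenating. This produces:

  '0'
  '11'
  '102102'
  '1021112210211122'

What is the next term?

1021112210210210212212210211122102102102122122

Replace each of the 16 characters of 1021112210211122 in place — 102 11 122 102 102 102 122 122 102 11 122 102 102 102 122 122 — and concatenate.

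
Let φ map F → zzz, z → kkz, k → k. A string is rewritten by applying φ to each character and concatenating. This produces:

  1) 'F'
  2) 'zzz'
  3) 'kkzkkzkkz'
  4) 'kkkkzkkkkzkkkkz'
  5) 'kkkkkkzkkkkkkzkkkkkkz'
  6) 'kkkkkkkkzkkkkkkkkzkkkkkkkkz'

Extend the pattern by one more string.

kkkkkkkkkkzkkkkkkkkkkzkkkkkkkkkkz

Replace each of the 27 characters of kkkkkkkkzkkkkkkkkzkkkkkkkkz in place — k k k k k k k k kkz k k k k k k k k kkz k k k k k k k k kkz — and concatenate.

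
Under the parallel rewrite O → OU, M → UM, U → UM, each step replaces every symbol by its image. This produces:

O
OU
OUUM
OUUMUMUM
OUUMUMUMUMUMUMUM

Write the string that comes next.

Applying the rule to each of the 16 symbols of OUUMUMUMUMUMUMUM gives the pieces OU UM UM UM UM UM UM UM UM UM UM UM UM UM UM UM, which concatenate to the answer.

OUUMUMUMUMUMUMUMUMUMUMUMUMUMUMUM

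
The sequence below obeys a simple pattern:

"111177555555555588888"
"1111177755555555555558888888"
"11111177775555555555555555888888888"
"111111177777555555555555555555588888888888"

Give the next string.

Term n consists of n+1 1's, followed by n-1 7's, followed by 3n+1 5's, followed by 2n-1 8's, where the shown terms are n = 3, 4, 5, 6.
At n = 7 the blocks have lengths 8, 6, 22, 13.

1111111177777755555555555555555555558888888888888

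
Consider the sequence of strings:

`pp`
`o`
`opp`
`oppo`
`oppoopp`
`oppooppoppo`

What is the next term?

oppooppoppooppoopp

From term 3 onward, concatenate the last term with the second-to-last: o·pp = opp, opp·o = oppo, …
The next term joins oppooppoppo and oppoopp.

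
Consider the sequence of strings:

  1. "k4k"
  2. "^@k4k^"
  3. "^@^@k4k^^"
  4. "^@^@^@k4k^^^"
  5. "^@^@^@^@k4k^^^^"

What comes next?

Every step adds ^@ to the front and ^ to the end of the previous string.
So the next term is ^@·^@^@^@^@k4k^^^^·^.

^@^@^@^@^@k4k^^^^^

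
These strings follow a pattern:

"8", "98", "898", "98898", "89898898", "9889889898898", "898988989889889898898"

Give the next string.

This is a Fibonacci-style word recurrence s(k) = s(k−2)·s(k−1): e.g. 8·98 = 898.
The next term joins 9889889898898 and 898988989889889898898.

9889889898898898988989889889898898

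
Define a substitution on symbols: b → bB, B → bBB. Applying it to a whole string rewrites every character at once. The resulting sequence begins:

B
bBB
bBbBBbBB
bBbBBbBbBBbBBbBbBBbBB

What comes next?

Replace each of the 21 characters of bBbBBbBbBBbBBbBbBBbBB in place — bB bBB bB bBB bBB bB bBB bB bBB bBB bB bBB bBB bB bBB bB bBB bBB bB bBB bBB — and concatenate.

bBbBBbBbBBbBBbBbBBbBbBBbBBbBbBBbBBbBbBBbBbBBbBBbBbBBbBB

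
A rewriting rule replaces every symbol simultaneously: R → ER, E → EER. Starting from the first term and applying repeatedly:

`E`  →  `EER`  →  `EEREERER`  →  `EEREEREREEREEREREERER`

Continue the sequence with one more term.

φ(EEREEREREEREEREREERER) expands symbol-by-symbol to EER EER ER EER EER ER EER ER EER EER ER EER EER ER EER ER EER EER ER EER ER; joining the 21 pieces gives the next term.

EEREEREREEREEREREEREREEREEREREEREEREREEREREEREEREREERER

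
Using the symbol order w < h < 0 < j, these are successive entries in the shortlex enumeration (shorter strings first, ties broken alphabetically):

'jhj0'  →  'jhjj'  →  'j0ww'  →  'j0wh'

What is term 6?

j0wj

Advancing 2 positions from j0wh through j0wh → j0w0 reaches term 6.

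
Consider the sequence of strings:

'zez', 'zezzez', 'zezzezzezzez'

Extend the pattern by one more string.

Every step duplicates the string.
So the next term is two copies of zezzezzezzez.

zezzezzezzezzezzezzezzez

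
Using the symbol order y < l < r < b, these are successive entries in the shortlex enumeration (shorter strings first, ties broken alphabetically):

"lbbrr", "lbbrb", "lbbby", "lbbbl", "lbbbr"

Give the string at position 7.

Advancing 2 positions from lbbbr through lbbbr → lbbbb reaches term 7.

ryyyy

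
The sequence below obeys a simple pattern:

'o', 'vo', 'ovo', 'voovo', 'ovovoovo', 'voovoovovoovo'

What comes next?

From term 3 onward, concatenate the second-to-last term with the last: o·vo = ovo, vo·ovo = voovo, …
Continuing: ovovoovo · voovoovovoovo gives term 7.

ovovoovovoovoovovoovo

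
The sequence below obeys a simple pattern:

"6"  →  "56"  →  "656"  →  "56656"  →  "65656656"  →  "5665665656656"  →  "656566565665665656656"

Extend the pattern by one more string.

Each term (from the third on) is the two preceding terms concatenated in order: term 3 = 6·56 = 656.
The next term joins 5665665656656 and 656566565665665656656.

5665665656656656566565665665656656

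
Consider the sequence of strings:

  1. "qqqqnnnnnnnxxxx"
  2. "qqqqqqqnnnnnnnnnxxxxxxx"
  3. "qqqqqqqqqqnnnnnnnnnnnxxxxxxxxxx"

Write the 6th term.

qqqqqqqqqqqqqqqqqqqnnnnnnnnnnnnnnnnnxxxxxxxxxxxxxxxxxxx

Term n consists of 3n-2 q's, followed by 2n+3 n's, followed by 3n-2 x's, where the shown terms are n = 2, 3, 4.
For term 6, n = 7, so the run lengths are 19, 17, 19.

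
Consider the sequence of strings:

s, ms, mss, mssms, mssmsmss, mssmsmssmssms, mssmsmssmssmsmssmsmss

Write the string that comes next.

mssmsmssmssmsmssmsmssmssmsmssmssms

This is a Fibonacci-style word recurrence s(k) = s(k−1)·s(k−2): e.g. ms·s = mss.
The next term joins mssmsmssmssmsmssmsmss and mssmsmssmssms.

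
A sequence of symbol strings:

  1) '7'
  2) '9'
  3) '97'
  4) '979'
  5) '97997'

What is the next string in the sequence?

Each term (from the third on) is the previous term followed by the one before it: term 3 = 9·7 = 97.
Continuing: 97997 · 979 gives term 6.

97997979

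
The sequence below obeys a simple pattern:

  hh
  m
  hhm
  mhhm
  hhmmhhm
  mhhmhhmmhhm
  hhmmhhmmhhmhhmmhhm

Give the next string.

mhhmhhmmhhmhhmmhhmmhhmhhmmhhm

This is a Fibonacci-style word recurrence s(k) = s(k−2)·s(k−1): e.g. hh·m = hhm.
Continuing: mhhmhhmmhhm · hhmmhhmmhhmhhmmhhm gives term 8.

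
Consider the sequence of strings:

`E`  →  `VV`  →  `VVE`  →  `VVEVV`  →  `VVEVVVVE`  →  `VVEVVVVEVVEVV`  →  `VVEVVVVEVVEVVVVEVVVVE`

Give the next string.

From term 3 onward, concatenate the last term with the second-to-last: VV·E = VVE, VVE·VV = VVEVV, …
Continuing: VVEVVVVEVVEVVVVEVVVVE · VVEVVVVEVVEVV gives term 8.

VVEVVVVEVVEVVVVEVVVVEVVEVVVVEVVEVV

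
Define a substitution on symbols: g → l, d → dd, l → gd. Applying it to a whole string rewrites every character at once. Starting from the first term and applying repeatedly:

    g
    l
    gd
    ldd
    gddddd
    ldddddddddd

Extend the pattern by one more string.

Apply φ to ldddddddddd symbol by symbol: l→gd, d→dd, d→dd, d→dd, d→dd, d→dd, d→dd, d→dd, d→dd, d→dd, d→dd; joined: gd dd dd dd dd dd dd dd dd dd dd.

gddddddddddddddddddddd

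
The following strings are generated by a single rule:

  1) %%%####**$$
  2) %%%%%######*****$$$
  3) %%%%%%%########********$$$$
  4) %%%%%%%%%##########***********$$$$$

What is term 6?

%%%%%%%%%%%%%##############*****************$$$$$$$

Term n consists of 2n+1 %'s, followed by 2n+2 #'s, followed by 3n-1 *'s, followed by n+1 $'s (n = 1, 2, …).
Setting n = 6 gives 13, 14, 17, 7 characters in each block.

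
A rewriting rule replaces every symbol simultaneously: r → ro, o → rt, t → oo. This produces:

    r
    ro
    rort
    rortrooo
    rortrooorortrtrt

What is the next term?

Applying the rule to each of the 16 symbols of rortrooorortrtrt gives the pieces ro rt ro oo ro rt rt rt ro rt ro oo ro oo ro oo, which concatenate to the answer.

rortrooorortrtrtrortrooorooorooo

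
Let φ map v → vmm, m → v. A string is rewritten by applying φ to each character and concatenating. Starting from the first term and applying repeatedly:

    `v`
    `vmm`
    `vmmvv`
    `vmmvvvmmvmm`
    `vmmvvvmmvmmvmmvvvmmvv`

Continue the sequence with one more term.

vmmvvvmmvmmvmmvvvmmvvvmmvvvmmvmmvmmvvvmmvmm

φ(vmmvvvmmvmmvmmvvvmmvv) expands symbol-by-symbol to vmm v v vmm vmm vmm v v vmm v v vmm v v vmm vmm vmm v v vmm vmm; joining the 21 pieces gives the next term.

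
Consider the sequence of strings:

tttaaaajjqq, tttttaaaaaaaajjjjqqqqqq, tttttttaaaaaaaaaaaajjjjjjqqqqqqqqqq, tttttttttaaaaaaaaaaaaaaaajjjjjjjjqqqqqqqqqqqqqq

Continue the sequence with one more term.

tttttttttttaaaaaaaaaaaaaaaaaaaajjjjjjjjjjqqqqqqqqqqqqqqqqqq

Each string has the form t^{2n+1} a^{4n} j^{2n} q^{4n-2} (n = 1, 2, …).
For the next term, n = 5, so the run lengths are 11, 20, 10, 18.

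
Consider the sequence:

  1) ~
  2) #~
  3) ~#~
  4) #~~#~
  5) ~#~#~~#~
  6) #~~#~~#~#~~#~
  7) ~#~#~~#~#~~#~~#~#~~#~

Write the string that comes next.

#~~#~~#~#~~#~~#~#~~#~#~~#~~#~#~~#~

From term 3 onward, concatenate the second-to-last term with the last: ~·#~ = ~#~, #~·~#~ = #~~#~, …
The next term joins #~~#~~#~#~~#~ and ~#~#~~#~#~~#~~#~#~~#~.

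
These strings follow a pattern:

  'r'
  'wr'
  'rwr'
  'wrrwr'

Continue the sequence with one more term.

rwrwrrwr

Each term (from the third on) is the two preceding terms concatenated in order: term 3 = r·wr = rwr.
The next term joins rwr and wrrwr.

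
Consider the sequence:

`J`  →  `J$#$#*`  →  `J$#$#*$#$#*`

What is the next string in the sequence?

Every step adds $#$#* to the end: s(k+1) = s(k)·$#$#*.
So the next term is J$#$#*$#$#*·$#$#*.

J$#$#*$#$#*$#$#*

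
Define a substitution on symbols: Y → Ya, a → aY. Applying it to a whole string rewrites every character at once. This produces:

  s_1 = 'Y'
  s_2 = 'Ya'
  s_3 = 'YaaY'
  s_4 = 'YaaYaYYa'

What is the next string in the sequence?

YaaYaYYaaYYaYaaY

Apply φ to YaaYaYYa symbol by symbol: Y→Ya, a→aY, a→aY, Y→Ya, a→aY, Y→Ya, Y→Ya, a→aY; joined: Ya aY aY Ya aY Ya Ya aY.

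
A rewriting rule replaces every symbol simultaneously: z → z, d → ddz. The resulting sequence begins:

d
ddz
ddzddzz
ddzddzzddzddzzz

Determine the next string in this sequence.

Applying the rule to each of the 15 symbols of ddzddzzddzddzzz gives the pieces ddz ddz z ddz ddz z z ddz ddz z ddz ddz z z z, which concatenate to the answer.

ddzddzzddzddzzzddzddzzddzddzzzz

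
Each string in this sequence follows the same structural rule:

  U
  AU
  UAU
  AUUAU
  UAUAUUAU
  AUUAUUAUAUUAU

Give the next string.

UAUAUUAUAUUAUUAUAUUAU

From term 3 onward, concatenate the second-to-last term with the last: U·AU = UAU, AU·UAU = AUUAU, …
Continuing: UAUAUUAU · AUUAUUAUAUUAU gives term 7.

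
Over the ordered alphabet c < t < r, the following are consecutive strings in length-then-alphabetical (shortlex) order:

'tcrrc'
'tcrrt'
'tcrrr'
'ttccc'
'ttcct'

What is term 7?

Stepping forward 2 times from ttcct: ttcct → ttccr, then the target.

ttctc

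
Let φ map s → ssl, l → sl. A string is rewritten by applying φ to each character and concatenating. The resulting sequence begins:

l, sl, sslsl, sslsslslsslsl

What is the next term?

sslsslslsslsslslsslslsslsslslsslsl

Applying the rule to each of the 13 symbols of sslsslslsslsl gives the pieces ssl ssl sl ssl ssl sl ssl sl ssl ssl sl ssl sl, which concatenate to the answer.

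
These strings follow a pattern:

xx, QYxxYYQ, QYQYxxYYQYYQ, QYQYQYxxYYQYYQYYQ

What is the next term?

Every step adds QY to the front and YYQ to the end of the previous string.
One more step from QYQYQYxxYYQYYQYYQ gives the answer.

QYQYQYQYxxYYQYYQYYQYYQ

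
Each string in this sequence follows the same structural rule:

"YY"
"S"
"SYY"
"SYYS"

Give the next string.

SYYSSYY

This is a Fibonacci-style word recurrence s(k) = s(k−1)·s(k−2): e.g. S·YY = SYY.
Continuing: SYYS · SYY gives term 5.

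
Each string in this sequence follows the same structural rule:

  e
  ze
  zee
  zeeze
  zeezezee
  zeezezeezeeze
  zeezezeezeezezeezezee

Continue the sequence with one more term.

zeezezeezeezezeezezeezeezezeezeeze

From term 3 onward, concatenate the last term with the second-to-last: ze·e = zee, zee·ze = zeeze, …
So term 8 is zeezezeezeezezeezezee·zeezezeezeeze.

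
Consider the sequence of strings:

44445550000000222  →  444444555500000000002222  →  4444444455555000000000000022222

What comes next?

44444444445555550000000000000000222222

Reading off run lengths: 4 runs 4, 6, 8; 5 runs 3, 4, 5; 0 runs 7, 10, 13; 2 runs 3, 4, 5 — each is linear in n, where the shown terms are n = 2, 3, 4.
Setting n = 5 gives 10, 6, 16, 6 characters in each block.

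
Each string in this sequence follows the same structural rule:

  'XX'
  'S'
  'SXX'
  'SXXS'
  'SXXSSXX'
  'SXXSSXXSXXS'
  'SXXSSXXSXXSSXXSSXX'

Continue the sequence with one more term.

Each term (from the third on) is the previous term followed by the one before it: term 3 = S·XX = SXX.
The next term joins SXXSSXXSXXSSXXSSXX and SXXSSXXSXXS.

SXXSSXXSXXSSXXSSXXSXXSSXXSXXS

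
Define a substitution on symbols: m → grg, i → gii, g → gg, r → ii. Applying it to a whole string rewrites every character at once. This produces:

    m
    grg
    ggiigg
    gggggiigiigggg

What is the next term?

Rewriting the 14 symbols of gggggiigiigggg one by one yields gg gg gg gg gg gii gii gg gii gii gg gg gg gg; concatenated:

gggggggggggiigiigggiigiigggggggg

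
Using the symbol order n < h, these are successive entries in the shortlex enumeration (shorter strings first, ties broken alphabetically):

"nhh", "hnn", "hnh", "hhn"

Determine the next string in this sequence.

Find the rightmost character of hhn below h, bump it to the next letter, and reset everything to its right to n.

hhh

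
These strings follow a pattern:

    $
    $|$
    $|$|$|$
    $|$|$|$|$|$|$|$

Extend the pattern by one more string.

Each string is two copies of the previous one joined by '|'.
Doubling $|$|$|$|$|$|$|$ with '|' between the halves:

$|$|$|$|$|$|$|$|$|$|$|$|$|$|$|$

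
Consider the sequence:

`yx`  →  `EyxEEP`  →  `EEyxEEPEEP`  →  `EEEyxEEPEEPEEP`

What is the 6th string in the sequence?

Every step adds E to the front and EEP to the end of the previous string.
From EEEyxEEPEEPEEP, 2 further steps: EEEyxEEPEEPEEP → EEEEyxEEPEEPEEPEEP → (answer).

EEEEEyxEEPEEPEEPEEPEEP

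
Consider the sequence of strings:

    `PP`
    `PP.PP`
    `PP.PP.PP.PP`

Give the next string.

PP.PP.PP.PP.PP.PP.PP.PP

s(k+1) = s(k)·.·s(k) — each term doubles the last with '.' between the halves.
One more doubling of PP.PP.PP.PP gives the answer.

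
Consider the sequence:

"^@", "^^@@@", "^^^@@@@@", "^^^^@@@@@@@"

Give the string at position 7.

Term n consists of n ^'s, followed by 2n-1 @'s (n = 1, 2, …).
At n = 7 the blocks have lengths 7, 13.

^^^^^^^@@@@@@@@@@@@@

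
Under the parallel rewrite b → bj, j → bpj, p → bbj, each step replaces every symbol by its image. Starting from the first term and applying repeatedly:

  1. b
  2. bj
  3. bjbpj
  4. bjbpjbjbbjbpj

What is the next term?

Rewriting the 13 symbols of bjbpjbjbbjbpj one by one yields bj bpj bj bbj bpj bj bpj bj bj bpj bj bbj bpj; concatenated:

bjbpjbjbbjbpjbjbpjbjbjbpjbjbbjbpj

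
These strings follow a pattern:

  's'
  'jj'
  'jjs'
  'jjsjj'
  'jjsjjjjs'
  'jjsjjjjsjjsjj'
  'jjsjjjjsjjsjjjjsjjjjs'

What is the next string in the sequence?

jjsjjjjsjjsjjjjsjjjjsjjsjjjjsjjsjj

From term 3 onward, concatenate the last term with the second-to-last: jj·s = jjs, jjs·jj = jjsjj, …
The next term joins jjsjjjjsjjsjjjjsjjjjs and jjsjjjjsjjsjj.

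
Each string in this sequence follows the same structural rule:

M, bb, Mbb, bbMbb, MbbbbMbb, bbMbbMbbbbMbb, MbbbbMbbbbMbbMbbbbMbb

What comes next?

bbMbbMbbbbMbbMbbbbMbbbbMbbMbbbbMbb

This is a Fibonacci-style word recurrence s(k) = s(k−2)·s(k−1): e.g. M·bb = Mbb.
Continuing: bbMbbMbbbbMbb · MbbbbMbbbbMbbMbbbbMbb gives term 8.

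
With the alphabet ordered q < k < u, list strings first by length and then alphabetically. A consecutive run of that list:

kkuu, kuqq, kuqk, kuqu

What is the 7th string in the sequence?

kuku

Continuing the enumeration 3 steps past kuqu: kuqu → kukq → kukk → (answer).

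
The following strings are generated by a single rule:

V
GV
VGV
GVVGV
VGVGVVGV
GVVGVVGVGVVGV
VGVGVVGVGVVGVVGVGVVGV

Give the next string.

GVVGVVGVGVVGVVGVGVVGVGVVGVVGVGVVGV

Each term (from the third on) is the two preceding terms concatenated in order: term 3 = V·GV = VGV.
Continuing: GVVGVVGVGVVGV · VGVGVVGVGVVGVVGVGVVGV gives term 8.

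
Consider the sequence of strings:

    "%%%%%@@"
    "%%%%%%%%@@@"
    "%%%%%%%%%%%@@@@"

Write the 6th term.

Reading off run lengths: % runs 5, 8, 11; @ runs 2, 3, 4 — each is linear in n (n = 1, 2, …).
For term 6, n = 6, so the run lengths are 20, 7.

%%%%%%%%%%%%%%%%%%%%@@@@@@@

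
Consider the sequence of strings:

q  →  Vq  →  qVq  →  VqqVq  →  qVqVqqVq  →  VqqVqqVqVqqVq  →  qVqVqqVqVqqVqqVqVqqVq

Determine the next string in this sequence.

VqqVqqVqVqqVqqVqVqqVqVqqVqqVqVqqVq

Each term (from the third on) is the two preceding terms concatenated in order: term 3 = q·Vq = qVq.
The next term joins VqqVqqVqVqqVq and qVqVqqVqVqqVqqVqVqqVq.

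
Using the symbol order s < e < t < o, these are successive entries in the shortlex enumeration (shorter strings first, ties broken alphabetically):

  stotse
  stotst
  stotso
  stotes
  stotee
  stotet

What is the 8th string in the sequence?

Continuing the enumeration 2 steps past stotet: stotet → stoteo → (answer).

stotts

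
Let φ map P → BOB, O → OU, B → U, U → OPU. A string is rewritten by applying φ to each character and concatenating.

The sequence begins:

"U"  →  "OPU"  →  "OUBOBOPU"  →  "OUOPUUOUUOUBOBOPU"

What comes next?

OUOPUOUBOBOPUOPUOUOPUOPUOUOPUUOUUOUBOBOPU

φ(OUOPUUOUUOUBOBOPU) expands symbol-by-symbol to OU OPU OU BOB OPU OPU OU OPU OPU OU OPU U OU U OU BOB OPU; joining the 17 pieces gives the next term.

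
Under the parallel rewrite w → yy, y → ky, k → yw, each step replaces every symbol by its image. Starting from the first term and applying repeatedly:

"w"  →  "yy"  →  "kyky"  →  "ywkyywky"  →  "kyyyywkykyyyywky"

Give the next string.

ywkykykykyyyywkyywkykykykyyyywky

Replace each of the 16 characters of kyyyywkykyyyywky in place — yw ky ky ky ky yy yw ky yw ky ky ky ky yy yw ky — and concatenate.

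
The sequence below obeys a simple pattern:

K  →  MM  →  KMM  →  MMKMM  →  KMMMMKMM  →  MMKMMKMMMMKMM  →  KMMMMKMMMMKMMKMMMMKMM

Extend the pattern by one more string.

From term 3 onward, concatenate the second-to-last term with the last: K·MM = KMM, MM·KMM = MMKMM, …
So term 8 is MMKMMKMMMMKMM·KMMMMKMMMMKMMKMMMMKMM.

MMKMMKMMMMKMMKMMMMKMMMMKMMKMMMMKMM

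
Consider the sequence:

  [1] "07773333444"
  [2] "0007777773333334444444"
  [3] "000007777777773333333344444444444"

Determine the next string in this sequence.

00000007777777777773333333333444444444444444

Each string has the form 0^{2n-1} 7^{3n} 3^{2n+2} 4^{4n-1} (n = 1, 2, …).
For the next term, n = 4, so the run lengths are 7, 12, 10, 15.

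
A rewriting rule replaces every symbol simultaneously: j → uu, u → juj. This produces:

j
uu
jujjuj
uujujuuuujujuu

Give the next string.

Rewriting the 14 symbols of uujujuuuujujuu one by one yields juj juj uu juj uu juj juj juj juj uu juj uu juj juj; concatenated:

jujjujuujujuujujjujjujjujuujujuujujjuj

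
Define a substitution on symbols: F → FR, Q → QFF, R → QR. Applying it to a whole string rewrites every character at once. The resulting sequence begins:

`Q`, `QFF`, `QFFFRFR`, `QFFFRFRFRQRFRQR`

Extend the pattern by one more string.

Replace each of the 15 characters of QFFFRFRFRQRFRQR in place — QFF FR FR FR QR FR QR FR QR QFF QR FR QR QFF QR — and concatenate.

QFFFRFRFRQRFRQRFRQRQFFQRFRQRQFFQR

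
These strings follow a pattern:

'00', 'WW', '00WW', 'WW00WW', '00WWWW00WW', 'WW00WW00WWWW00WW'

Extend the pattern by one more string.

This is a Fibonacci-style word recurrence s(k) = s(k−2)·s(k−1): e.g. 00·WW = 00WW.
The next term joins 00WWWW00WW and WW00WW00WWWW00WW.

00WWWW00WWWW00WW00WWWW00WW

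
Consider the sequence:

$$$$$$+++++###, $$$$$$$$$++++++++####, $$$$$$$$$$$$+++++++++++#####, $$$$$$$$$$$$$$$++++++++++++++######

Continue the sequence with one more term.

Term n consists of 3n+3 $'s, followed by 3n+2 +'s, followed by n+2 #'s (n = 1, 2, …).
At n = 5 the blocks have lengths 18, 17, 7.

$$$$$$$$$$$$$$$$$$+++++++++++++++++#######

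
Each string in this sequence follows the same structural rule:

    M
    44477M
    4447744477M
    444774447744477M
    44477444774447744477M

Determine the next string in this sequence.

4447744477444774447744477M

The strings grow by a fixed prefix 44477 each time.
One more step from 44477444774447744477M gives the answer.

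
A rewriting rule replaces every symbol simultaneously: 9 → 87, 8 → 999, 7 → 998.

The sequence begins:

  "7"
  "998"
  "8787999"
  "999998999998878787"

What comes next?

Replace each of the 18 characters of 999998999998878787 in place — 87 87 87 87 87 999 87 87 87 87 87 999 999 998 999 998 999 998 — and concatenate.

87878787879998787878787999999998999998999998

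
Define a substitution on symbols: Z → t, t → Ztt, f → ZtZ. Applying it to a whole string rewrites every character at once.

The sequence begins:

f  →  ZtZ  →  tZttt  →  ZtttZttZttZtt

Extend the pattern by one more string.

Rewriting the 13 symbols of ZtttZttZttZtt one by one yields t Ztt Ztt Ztt t Ztt Ztt t Ztt Ztt t Ztt Ztt; concatenated:

tZttZttZtttZttZtttZttZtttZttZtt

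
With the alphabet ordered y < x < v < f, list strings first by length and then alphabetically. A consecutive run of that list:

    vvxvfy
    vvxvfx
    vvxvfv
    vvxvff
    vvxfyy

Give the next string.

vvxfyx

Find the rightmost character of vvxfyy below f, bump it to the next letter, and reset everything to its right to y.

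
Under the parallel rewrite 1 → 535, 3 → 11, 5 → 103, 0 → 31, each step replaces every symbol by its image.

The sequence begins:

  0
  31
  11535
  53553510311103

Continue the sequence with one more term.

Rewriting the 14 symbols of 53553510311103 one by one yields 103 11 103 103 11 103 535 31 11 535 535 535 31 11; concatenated:

103111031031110353531115355355353111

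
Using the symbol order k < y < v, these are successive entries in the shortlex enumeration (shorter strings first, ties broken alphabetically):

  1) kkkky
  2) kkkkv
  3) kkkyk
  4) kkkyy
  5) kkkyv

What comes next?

kkkvk

The successor of kkkyv increments the rightmost position that isn't already v and resets every position after it to k.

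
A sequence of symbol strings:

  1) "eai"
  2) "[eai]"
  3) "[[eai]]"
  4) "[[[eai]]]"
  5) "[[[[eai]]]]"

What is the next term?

Every step adds [ to the front and ] to the end of the previous string.
Applying this once more to [[[[eai]]]]:

[[[[[eai]]]]]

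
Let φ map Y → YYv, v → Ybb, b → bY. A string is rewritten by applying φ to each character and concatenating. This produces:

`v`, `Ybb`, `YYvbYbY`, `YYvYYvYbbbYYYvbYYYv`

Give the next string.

YYvYYvYbbYYvYYvYbbYYvbYbYbYYYvYYvYYvYbbbYYYvYYvYYvYbb

Replace each of the 19 characters of YYvYYvYbbbYYYvbYYYv in place — YYv YYv Ybb YYv YYv Ybb YYv bY bY bY YYv YYv YYv Ybb bY YYv YYv YYv Ybb — and concatenate.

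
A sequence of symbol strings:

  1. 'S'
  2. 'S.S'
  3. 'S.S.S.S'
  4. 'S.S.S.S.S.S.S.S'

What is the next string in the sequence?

s(k+1) = s(k)·.·s(k) — each term doubles the last with '.' between the halves.
One more doubling of S.S.S.S.S.S.S.S gives the answer.

S.S.S.S.S.S.S.S.S.S.S.S.S.S.S.S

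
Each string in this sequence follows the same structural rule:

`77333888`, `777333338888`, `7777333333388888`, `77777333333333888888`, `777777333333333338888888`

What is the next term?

The n-th term is n+1 7's then 2n+1 3's then n+2 8's (n = 1, 2, …).
Setting n = 6 gives 7, 13, 8 characters in each block.

7777777333333333333388888888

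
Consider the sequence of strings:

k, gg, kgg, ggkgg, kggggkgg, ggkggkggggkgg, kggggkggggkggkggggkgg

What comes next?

ggkggkggggkggkggggkggggkggkggggkgg

Each term (from the third on) is the two preceding terms concatenated in order: term 3 = k·gg = kgg.
Continuing: ggkggkggggkgg · kggggkggggkggkggggkgg gives term 8.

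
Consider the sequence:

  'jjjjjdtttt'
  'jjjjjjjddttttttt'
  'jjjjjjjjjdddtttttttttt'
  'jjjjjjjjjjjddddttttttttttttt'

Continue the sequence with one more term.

jjjjjjjjjjjjjdddddtttttttttttttttt

The n-th term is 2n+1 j's then n-1 d's then 3n-2 t's, where the shown terms are n = 2, 3, 4, 5.
Setting n = 6 gives 13, 5, 16 characters in each block.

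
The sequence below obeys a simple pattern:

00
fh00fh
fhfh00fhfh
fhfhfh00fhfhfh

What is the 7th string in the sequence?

fhfhfhfhfhfh00fhfhfhfhfhfh

s(k+1) = fh·s(k)·fh, so each term gains fh as a prefix and fh as a suffix.
From fhfhfh00fhfhfh, 3 further steps: fhfhfh00fhfhfh → fhfhfhfh00fhfhfhfh → fhfhfhfhfh00fhfhfhfhfh → (answer).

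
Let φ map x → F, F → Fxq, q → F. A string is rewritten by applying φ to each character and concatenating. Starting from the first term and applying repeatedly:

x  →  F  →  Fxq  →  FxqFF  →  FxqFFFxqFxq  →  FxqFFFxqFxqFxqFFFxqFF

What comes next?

Applying the rule to each of the 21 symbols of FxqFFFxqFxqFxqFFFxqFF gives the pieces Fxq F F Fxq Fxq Fxq F F Fxq F F Fxq F F Fxq Fxq Fxq F F Fxq Fxq, which concatenate to the answer.

FxqFFFxqFxqFxqFFFxqFFFxqFFFxqFxqFxqFFFxqFxq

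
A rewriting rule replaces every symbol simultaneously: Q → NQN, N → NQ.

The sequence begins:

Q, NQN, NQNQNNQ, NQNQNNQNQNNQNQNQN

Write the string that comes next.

NQNQNNQNQNNQNQNQNNQNQNNQNQNQNNQNQNNQNQNNQ

φ(NQNQNNQNQNNQNQNQN) expands symbol-by-symbol to NQ NQN NQ NQN NQ NQ NQN NQ NQN NQ NQ NQN NQ NQN NQ NQN NQ; joining the 17 pieces gives the next term.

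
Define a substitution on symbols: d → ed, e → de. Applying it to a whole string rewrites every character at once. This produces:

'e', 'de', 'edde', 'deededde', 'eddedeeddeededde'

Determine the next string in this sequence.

deededdeeddedeededdedeeddeededde

φ(eddedeeddeededde) expands symbol-by-symbol to de ed ed de ed de de ed ed de de ed de ed ed de; joining the 16 pieces gives the next term.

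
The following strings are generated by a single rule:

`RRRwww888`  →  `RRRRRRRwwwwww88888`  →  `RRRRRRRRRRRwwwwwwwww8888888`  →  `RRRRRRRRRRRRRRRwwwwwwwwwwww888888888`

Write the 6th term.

RRRRRRRRRRRRRRRRRRRRRRRwwwwwwwwwwwwwwwwww8888888888888

Reading off run lengths: R runs 3, 7, 11, 15; w runs 3, 6, 9, 12; 8 runs 3, 5, 7, 9 — each is linear in n (n = 1, 2, …).
For term 6, n = 6, so the run lengths are 23, 18, 13.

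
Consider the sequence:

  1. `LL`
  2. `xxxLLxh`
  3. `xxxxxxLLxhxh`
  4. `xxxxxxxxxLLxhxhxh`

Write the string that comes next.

s(k+1) = xxx·s(k)·xh, so each term gains xxx as a prefix and xh as a suffix.
One more step from xxxxxxxxxLLxhxhxh gives the answer.

xxxxxxxxxxxxLLxhxhxhxh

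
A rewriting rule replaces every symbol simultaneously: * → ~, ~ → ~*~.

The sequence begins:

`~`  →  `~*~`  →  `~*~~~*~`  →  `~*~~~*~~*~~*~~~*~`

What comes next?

Replace each of the 17 characters of ~*~~~*~~*~~*~~~*~ in place — ~*~ ~ ~*~ ~*~ ~*~ ~ ~*~ ~*~ ~ ~*~ ~*~ ~ ~*~ ~*~ ~*~ ~ ~*~ — and concatenate.

~*~~~*~~*~~*~~~*~~*~~~*~~*~~~*~~*~~*~~~*~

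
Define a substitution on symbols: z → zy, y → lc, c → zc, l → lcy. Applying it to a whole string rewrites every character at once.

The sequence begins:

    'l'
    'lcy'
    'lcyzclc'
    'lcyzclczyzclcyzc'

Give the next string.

Applying the rule to each of the 16 symbols of lcyzclczyzclcyzc gives the pieces lcy zc lc zy zc lcy zc zy lc zy zc lcy zc lc zy zc, which concatenate to the answer.

lcyzclczyzclcyzczylczyzclcyzclczyzc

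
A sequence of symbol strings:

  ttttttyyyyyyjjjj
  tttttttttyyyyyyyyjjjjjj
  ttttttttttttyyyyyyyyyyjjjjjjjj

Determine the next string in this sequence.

The n-th term is 3n t's then 2n+2 y's then 2n j's, where the shown terms are n = 2, 3, 4.
Setting n = 5 gives 15, 12, 10 characters in each block.

tttttttttttttttyyyyyyyyyyyyjjjjjjjjjj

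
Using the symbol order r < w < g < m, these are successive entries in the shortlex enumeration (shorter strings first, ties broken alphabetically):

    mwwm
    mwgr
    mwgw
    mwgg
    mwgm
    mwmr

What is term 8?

Advancing 2 positions from mwmr through mwmr → mwmw reaches term 8.

mwmg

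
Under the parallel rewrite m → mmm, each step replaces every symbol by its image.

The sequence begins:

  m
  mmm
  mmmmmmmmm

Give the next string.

Rewriting each symbol of mmmmmmmmm: m→mmm, m→mmm, m→mmm, m→mmm, m→mmm, m→mmm, m→mmm, m→mmm, m→mmm, which concatenates to mmm mmm mmm mmm mmm mmm mmm mmm mmm.

mmmmmmmmmmmmmmmmmmmmmmmmmmm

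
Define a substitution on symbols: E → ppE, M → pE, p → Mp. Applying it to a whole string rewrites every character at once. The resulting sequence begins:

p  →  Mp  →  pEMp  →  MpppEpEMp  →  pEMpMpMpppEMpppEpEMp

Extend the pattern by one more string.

Replace each of the 20 characters of pEMpMpMpppEMpppEpEMp in place — Mp ppE pE Mp pE Mp pE Mp Mp Mp ppE pE Mp Mp Mp ppE Mp ppE pE Mp — and concatenate.

MpppEpEMppEMppEMpMpMpppEpEMpMpMpppEMpppEpEMp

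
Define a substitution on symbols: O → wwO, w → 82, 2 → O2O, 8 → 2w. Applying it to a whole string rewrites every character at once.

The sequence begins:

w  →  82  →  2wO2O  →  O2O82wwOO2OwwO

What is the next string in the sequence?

wwOO2OwwO2wO2O8282wwOwwOO2OwwO8282wwO

Applying the rule to each of the 14 symbols of O2O82wwOO2OwwO gives the pieces wwO O2O wwO 2w O2O 82 82 wwO wwO O2O wwO 82 82 wwO, which concatenate to the answer.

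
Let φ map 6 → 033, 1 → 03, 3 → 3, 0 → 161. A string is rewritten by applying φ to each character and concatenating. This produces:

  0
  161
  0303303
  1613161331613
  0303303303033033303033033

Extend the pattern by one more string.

Applying the rule to each of the 25 symbols of 0303303303033033303033033 gives the pieces 161 3 161 3 3 161 3 3 161 3 161 3 3 161 3 3 3 161 3 161 3 3 161 3 3, which concatenate to the answer.

1613161331613316131613316133316131613316133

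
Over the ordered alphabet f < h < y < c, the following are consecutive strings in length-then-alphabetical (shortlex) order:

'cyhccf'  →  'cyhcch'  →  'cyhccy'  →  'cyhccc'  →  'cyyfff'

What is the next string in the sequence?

Treat cyyfff as a base-4 numeral over the given alphabet and add one, carrying through any trailing c's.

cyyffh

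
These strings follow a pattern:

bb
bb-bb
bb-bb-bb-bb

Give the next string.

bb-bb-bb-bb-bb-bb-bb-bb

Each string is two copies of the previous one joined by '-'.
One more doubling of bb-bb-bb-bb gives the answer.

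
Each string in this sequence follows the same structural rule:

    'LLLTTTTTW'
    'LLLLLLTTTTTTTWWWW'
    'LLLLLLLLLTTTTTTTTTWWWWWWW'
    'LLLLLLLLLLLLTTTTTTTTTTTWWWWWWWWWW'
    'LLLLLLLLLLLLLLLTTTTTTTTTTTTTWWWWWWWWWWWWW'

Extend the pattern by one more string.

Reading off run lengths: L runs 3, 6, 9, 12, 15; T runs 5, 7, 9, 11, 13; W runs 1, 4, 7, 10, 13 — each is linear in n (n = 1, 2, …).
At n = 6 the blocks have lengths 18, 15, 16.

LLLLLLLLLLLLLLLLLLTTTTTTTTTTTTTTTWWWWWWWWWWWWWWWW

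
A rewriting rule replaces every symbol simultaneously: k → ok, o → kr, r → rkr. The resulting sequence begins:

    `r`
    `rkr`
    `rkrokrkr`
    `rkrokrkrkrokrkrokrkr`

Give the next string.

φ(rkrokrkrkrokrkrokrkr) expands symbol-by-symbol to rkr ok rkr kr ok rkr ok rkr ok rkr kr ok rkr ok rkr kr ok rkr ok rkr; joining the 20 pieces gives the next term.

rkrokrkrkrokrkrokrkrokrkrkrokrkrokrkrkrokrkrokrkr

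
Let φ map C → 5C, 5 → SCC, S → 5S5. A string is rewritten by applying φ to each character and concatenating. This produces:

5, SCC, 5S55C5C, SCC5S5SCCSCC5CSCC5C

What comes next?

5S55C5CSCC5S5SCC5S55C5C5S55C5CSCC5C5S55C5CSCC5C

Applying the rule to each of the 19 symbols of SCC5S5SCCSCC5CSCC5C gives the pieces 5S5 5C 5C SCC 5S5 SCC 5S5 5C 5C 5S5 5C 5C SCC 5C 5S5 5C 5C SCC 5C, which concatenate to the answer.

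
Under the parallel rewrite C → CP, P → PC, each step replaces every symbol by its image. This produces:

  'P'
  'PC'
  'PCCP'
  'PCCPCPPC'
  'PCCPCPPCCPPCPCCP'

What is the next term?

Applying the rule to each of the 16 symbols of PCCPCPPCCPPCPCCP gives the pieces PC CP CP PC CP PC PC CP CP PC PC CP PC CP CP PC, which concatenate to the answer.

PCCPCPPCCPPCPCCPCPPCPCCPPCCPCPPC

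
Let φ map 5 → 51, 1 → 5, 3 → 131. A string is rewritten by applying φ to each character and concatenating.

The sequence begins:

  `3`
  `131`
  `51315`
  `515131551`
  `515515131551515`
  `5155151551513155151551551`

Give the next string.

φ(5155151551513155151551551) expands symbol-by-symbol to 51 5 51 51 5 51 5 51 51 5 51 5 131 5 51 51 5 51 5 51 51 5 51 51 5; joining the 25 pieces gives the next term.

51551515515515155151315515155155151551515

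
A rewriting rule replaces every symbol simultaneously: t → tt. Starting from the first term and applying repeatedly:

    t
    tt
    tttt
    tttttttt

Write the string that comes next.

Apply φ to tttttttt symbol by symbol: t→tt, t→tt, t→tt, t→tt, t→tt, t→tt, t→tt, t→tt; joined: tt tt tt tt tt tt tt tt.

tttttttttttttttt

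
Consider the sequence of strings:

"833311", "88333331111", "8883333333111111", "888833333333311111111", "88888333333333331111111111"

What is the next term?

8888883333333333333111111111111

The n-th term is n 8's then 2n+1 3's then 2n 1's (n = 1, 2, …).
Setting n = 6 gives 6, 13, 12 characters in each block.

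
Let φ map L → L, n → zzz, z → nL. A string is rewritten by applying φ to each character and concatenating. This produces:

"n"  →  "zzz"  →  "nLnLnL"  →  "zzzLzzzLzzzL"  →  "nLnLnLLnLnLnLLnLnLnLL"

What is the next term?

zzzLzzzLzzzLLzzzLzzzLzzzLLzzzLzzzLzzzLL

φ(nLnLnLLnLnLnLLnLnLnLL) expands symbol-by-symbol to zzz L zzz L zzz L L zzz L zzz L zzz L L zzz L zzz L zzz L L; joining the 21 pieces gives the next term.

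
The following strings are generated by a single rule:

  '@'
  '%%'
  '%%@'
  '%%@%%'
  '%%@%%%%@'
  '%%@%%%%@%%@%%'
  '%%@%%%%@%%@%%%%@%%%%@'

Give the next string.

This is a Fibonacci-style word recurrence s(k) = s(k−1)·s(k−2): e.g. %%·@ = %%@.
So term 8 is %%@%%%%@%%@%%%%@%%%%@·%%@%%%%@%%@%%.

%%@%%%%@%%@%%%%@%%%%@%%@%%%%@%%@%%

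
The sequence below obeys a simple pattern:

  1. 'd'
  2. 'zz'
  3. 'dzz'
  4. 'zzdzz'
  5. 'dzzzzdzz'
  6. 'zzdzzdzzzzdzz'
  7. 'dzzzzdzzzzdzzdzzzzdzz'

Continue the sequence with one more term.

Each term (from the third on) is the two preceding terms concatenated in order: term 3 = d·zz = dzz.
So term 8 is zzdzzdzzzzdzz·dzzzzdzzzzdzzdzzzzdzz.

zzdzzdzzzzdzzdzzzzdzzzzdzzdzzzzdzz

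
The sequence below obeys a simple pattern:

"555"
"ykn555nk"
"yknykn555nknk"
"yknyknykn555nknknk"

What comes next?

s(k+1) = ykn·s(k)·nk, so each term gains ykn as a prefix and nk as a suffix.
One more step from yknyknykn555nknknk gives the answer.

yknyknyknykn555nknknknk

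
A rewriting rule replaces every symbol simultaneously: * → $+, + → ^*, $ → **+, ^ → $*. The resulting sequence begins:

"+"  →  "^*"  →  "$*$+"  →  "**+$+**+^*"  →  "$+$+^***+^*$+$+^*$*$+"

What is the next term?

φ($+$+^***+^*$+$+^*$*$+) expands symbol-by-symbol to **+ ^* **+ ^* $* $+ $+ $+ ^* $* $+ **+ ^* **+ ^* $* $+ **+ $+ **+ ^*; joining the 21 pieces gives the next term.

**+^***+^*$*$+$+$+^*$*$+**+^***+^*$*$+**+$+**+^*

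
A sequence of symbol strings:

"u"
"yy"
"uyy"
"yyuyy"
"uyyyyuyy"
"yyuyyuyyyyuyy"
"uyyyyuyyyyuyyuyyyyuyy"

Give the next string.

yyuyyuyyyyuyyuyyyyuyyyyuyyuyyyyuyy

From term 3 onward, concatenate the second-to-last term with the last: u·yy = uyy, yy·uyy = yyuyy, …
So term 8 is yyuyyuyyyyuyy·uyyyyuyyyyuyyuyyyyuyy.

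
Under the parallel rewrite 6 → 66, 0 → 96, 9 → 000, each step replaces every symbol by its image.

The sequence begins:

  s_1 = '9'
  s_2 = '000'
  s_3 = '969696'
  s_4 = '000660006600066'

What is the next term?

969696666696969666669696966666

Applying the rule to each of the 15 symbols of 000660006600066 gives the pieces 96 96 96 66 66 96 96 96 66 66 96 96 96 66 66, which concatenate to the answer.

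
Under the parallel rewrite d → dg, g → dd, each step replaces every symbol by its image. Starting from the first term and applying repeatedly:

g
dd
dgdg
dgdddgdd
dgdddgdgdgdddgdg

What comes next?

dgdddgdgdgdddgdddgdddgdgdgdddgdd

Replace each of the 16 characters of dgdddgdgdgdddgdg in place — dg dd dg dg dg dd dg dd dg dd dg dg dg dd dg dd — and concatenate.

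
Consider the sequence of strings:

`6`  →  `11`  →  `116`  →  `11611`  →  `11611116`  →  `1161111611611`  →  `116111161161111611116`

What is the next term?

1161111611611116111161161111611611

This is a Fibonacci-style word recurrence s(k) = s(k−1)·s(k−2): e.g. 11·6 = 116.
So term 8 is 116111161161111611116·1161111611611.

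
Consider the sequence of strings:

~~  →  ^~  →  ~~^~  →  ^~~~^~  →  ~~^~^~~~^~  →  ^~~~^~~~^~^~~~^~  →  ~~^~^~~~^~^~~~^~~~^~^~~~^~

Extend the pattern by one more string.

Each term (from the third on) is the two preceding terms concatenated in order: term 3 = ~~·^~ = ~~^~.
The next term joins ^~~~^~~~^~^~~~^~ and ~~^~^~~~^~^~~~^~~~^~^~~~^~.

^~~~^~~~^~^~~~^~~~^~^~~~^~^~~~^~~~^~^~~~^~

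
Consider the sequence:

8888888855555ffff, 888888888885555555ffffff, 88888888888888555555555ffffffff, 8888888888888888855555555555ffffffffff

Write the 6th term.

88888888888888888888888555555555555555ffffffffffffff

Each string has the form 8^{3n+2} 5^{2n+1} f^{2n}, where the shown terms are n = 2, 3, 4, 5.
For term 6, n = 7, so the run lengths are 23, 15, 14.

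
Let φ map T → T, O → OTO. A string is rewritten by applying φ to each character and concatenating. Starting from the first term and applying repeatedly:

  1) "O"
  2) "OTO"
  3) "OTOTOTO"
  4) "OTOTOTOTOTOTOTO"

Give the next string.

φ(OTOTOTOTOTOTOTO) expands symbol-by-symbol to OTO T OTO T OTO T OTO T OTO T OTO T OTO T OTO; joining the 15 pieces gives the next term.

OTOTOTOTOTOTOTOTOTOTOTOTOTOTOTO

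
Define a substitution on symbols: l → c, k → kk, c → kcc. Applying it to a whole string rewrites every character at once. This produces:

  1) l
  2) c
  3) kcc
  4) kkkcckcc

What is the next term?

kkkkkkkcckcckkkcckcc

Rewriting each symbol of kkkcckcc: k→kk, k→kk, k→kk, c→kcc, c→kcc, k→kk, c→kcc, c→kcc, which concatenates to kk kk kk kcc kcc kk kcc kcc.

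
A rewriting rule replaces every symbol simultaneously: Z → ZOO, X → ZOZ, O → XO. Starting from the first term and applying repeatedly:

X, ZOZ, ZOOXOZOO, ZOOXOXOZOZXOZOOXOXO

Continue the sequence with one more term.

Applying the rule to each of the 19 symbols of ZOOXOXOZOZXOZOOXOXO gives the pieces ZOO XO XO ZOZ XO ZOZ XO ZOO XO ZOO ZOZ XO ZOO XO XO ZOZ XO ZOZ XO, which concatenate to the answer.

ZOOXOXOZOZXOZOZXOZOOXOZOOZOZXOZOOXOXOZOZXOZOZXO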